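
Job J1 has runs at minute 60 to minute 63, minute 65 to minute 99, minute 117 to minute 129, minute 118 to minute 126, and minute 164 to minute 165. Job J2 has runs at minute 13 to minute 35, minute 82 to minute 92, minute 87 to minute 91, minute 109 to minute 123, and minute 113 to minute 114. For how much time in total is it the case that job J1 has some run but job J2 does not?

First set merges to minute 60 to minute 63, minute 65 to minute 99, minute 117 to minute 129, minute 164 to minute 165.
Second set merges to minute 13 to minute 35, minute 82 to minute 92, minute 109 to minute 123.
A \ B = minute 60 to minute 63, minute 65 to minute 82, minute 92 to minute 99, minute 123 to minute 129, minute 164 to minute 165.
Total: 3 minutes + 17 minutes + 7 minutes + 6 minutes + 1 minute = 34 minutes.

34 minutes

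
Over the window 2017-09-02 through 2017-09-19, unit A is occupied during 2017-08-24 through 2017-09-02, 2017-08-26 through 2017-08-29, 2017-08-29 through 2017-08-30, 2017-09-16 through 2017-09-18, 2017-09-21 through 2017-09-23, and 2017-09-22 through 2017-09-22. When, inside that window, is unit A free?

2017-09-03 through 2017-09-15, 2017-09-19 through 2017-09-19

Covered (merged): 2017-08-24 through 2017-09-02, 2017-09-16 through 2017-09-18, 2017-09-21 through 2017-09-23.
Complement within 2017-09-02 through 2017-09-19: 2017-09-03 through 2017-09-15, 2017-09-19 through 2017-09-19.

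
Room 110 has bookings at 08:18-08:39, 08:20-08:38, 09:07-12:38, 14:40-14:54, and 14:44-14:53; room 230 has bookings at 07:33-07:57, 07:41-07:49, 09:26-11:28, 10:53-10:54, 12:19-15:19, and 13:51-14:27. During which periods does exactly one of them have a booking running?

07:33-07:57, 08:18-08:39, 09:07-09:26, 11:28-12:19, 12:38-14:40, 14:54-15:19

Merge the first list: 08:18-08:39, 09:07-12:38, 14:40-14:54.
Merge the second list: 07:33-07:57, 09:26-11:28, 12:19-15:19.
Only in the first: 08:18-08:39, 09:07-09:26, 11:28-12:19.
Only in the second: 07:33-07:57, 12:38-14:40, 14:54-15:19.
Together these are the periods covered by exactly one.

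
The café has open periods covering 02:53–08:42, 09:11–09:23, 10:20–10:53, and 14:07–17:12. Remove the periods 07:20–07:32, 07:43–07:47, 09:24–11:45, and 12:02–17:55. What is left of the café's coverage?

02:53–08:42 \ B = 02:53–07:20, 07:32–07:43, 07:47–08:42.
09:11–09:23: nothing removed.
10:20–10:53: entirely removed.
14:07–17:12: entirely removed.

02:53–07:20, 07:32–07:43, 07:47–08:42, 09:11–09:23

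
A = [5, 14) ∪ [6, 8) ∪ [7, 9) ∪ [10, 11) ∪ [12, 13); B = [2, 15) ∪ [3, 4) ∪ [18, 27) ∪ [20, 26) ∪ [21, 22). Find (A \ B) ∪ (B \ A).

A, merged: [5, 14).
B, merged: [2, 15), [18, 27).
Only in the first: none.
Only in the second: [2, 5), [14, 15), [18, 27).
Together these are the periods covered by exactly one.

[2, 5) ∪ [14, 15) ∪ [18, 27)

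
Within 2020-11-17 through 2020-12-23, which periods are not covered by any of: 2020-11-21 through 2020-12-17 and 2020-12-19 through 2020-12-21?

Covered (merged): 2020-11-21 through 2020-12-17, 2020-12-19 through 2020-12-21.
Complement within 2020-11-17 through 2020-12-23: 2020-11-17 through 2020-11-20, 2020-12-18 through 2020-12-18, 2020-12-22 through 2020-12-23.

2020-11-17 through 2020-11-20, 2020-12-18 through 2020-12-18, 2020-12-22 through 2020-12-23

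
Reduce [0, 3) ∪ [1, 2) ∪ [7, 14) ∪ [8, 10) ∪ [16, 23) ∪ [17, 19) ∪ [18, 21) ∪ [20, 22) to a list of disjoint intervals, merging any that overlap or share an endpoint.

[1, 2) overlaps/touches [0, 3) → extend to [0, 3).
[7, 14) is disjoint → start new block.
[8, 10) overlaps/touches [7, 14) → extend to [7, 14).
[16, 23) is disjoint → start new block.
[17, 19) overlaps/touches [16, 23) → extend to [16, 23).
[18, 21) overlaps/touches [16, 23) → extend to [16, 23).
[20, 22) overlaps/touches [16, 23) → extend to [16, 23).

[0, 3) ∪ [7, 14) ∪ [16, 23)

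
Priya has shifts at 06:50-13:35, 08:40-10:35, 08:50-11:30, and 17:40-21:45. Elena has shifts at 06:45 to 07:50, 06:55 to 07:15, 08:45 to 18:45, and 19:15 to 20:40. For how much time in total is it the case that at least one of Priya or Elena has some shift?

A, merged: 06:50–13:35, 17:40–21:45.
B, merged: 06:45–07:50, 08:45–18:45, 19:15–20:40.
A ∪ B = 06:45–21:45.
Total: 15 h.

15 h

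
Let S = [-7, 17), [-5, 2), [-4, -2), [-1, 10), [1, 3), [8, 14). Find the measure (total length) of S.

24

Merged: [-7, 17).
Length: 24.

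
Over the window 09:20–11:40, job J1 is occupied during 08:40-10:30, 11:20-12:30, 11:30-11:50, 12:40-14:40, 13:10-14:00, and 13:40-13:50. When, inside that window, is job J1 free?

10:30-11:20

After merging, the occupied span is 08:40-10:30, 11:20-12:30, 12:40-14:40.
Complement within 09:20-11:40: 10:30-11:20.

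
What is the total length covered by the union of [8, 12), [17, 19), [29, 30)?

7

Merged: [8, 12), [17, 19), [29, 30).
Lengths: 4 + 2 + 1 = 7.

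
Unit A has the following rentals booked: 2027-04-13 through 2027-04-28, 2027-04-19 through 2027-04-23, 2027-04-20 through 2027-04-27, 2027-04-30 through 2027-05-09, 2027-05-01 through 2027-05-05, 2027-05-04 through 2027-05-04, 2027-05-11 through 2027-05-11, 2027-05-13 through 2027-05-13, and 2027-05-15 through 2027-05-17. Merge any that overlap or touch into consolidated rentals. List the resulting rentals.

2027-04-13 through 2027-04-28, 2027-04-30 through 2027-05-09, 2027-05-11 through 2027-05-11, 2027-05-13 through 2027-05-13, 2027-05-15 through 2027-05-17

2027-04-19 through 2027-04-23 overlaps/touches 2027-04-13 through 2027-04-28 → extend to 2027-04-13 through 2027-04-28.
2027-04-20 through 2027-04-27 overlaps/touches 2027-04-13 through 2027-04-28 → extend to 2027-04-13 through 2027-04-28.
2027-04-30 through 2027-05-09 is disjoint → start new block.
2027-05-01 through 2027-05-05 overlaps/touches 2027-04-30 through 2027-05-09 → extend to 2027-04-30 through 2027-05-09.
2027-05-04 through 2027-05-04 overlaps/touches 2027-04-30 through 2027-05-09 → extend to 2027-04-30 through 2027-05-09.
2027-05-11 through 2027-05-11 is disjoint → start new block.
2027-05-13 through 2027-05-13 is disjoint → start new block.
2027-05-15 through 2027-05-17 is disjoint → start new block.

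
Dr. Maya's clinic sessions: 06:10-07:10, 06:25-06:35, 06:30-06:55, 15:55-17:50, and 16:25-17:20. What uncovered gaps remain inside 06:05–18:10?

After merging, the occupied span is 06:10–07:10, 15:55–17:50.
Complement within 06:05–18:10: 06:05–06:10, 07:10–15:55, 17:50–18:10.

06:05–06:10, 07:10–15:55, 17:50–18:10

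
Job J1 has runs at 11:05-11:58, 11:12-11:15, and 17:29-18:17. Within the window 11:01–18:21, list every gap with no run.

11:01-11:05, 11:58-17:29, 18:17-18:21

The merged coverage is 11:05-11:58, 17:29-18:17.
Complement within 11:01-18:21: 11:01-11:05, 11:58-17:29, 18:17-18:21.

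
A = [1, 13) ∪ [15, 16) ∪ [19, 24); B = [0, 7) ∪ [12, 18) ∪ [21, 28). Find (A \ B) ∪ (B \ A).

[0, 1) ∪ [7, 12) ∪ [13, 15) ∪ [16, 18) ∪ [19, 21) ∪ [24, 28)

A but not B: [7, 12), [19, 21).
B but not A: [0, 1), [13, 15), [16, 18), [24, 28).
Combining gives A △ B.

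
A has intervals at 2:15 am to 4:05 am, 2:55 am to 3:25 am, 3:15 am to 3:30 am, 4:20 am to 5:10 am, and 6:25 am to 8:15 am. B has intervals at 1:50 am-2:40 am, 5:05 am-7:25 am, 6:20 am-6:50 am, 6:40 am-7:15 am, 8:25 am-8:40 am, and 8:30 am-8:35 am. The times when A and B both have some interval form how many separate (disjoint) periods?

Merge the first list: 2:15 am–4:05 am, 4:20 am–5:10 am, 6:25 am–8:15 am.
Merge the second list: 1:50 am–2:40 am, 5:05 am–7:25 am, 8:25 am–8:40 am.
A ∩ B = 2:15 am–2:40 am, 5:05 am–5:10 am, 6:25 am–7:25 am.
That is 3 disjoint pieces.

3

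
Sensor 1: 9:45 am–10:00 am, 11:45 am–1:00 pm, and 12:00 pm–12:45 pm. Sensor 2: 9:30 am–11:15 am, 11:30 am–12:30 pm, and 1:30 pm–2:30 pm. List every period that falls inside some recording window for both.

9:45 am–10:00 am, 11:45 am–12:30 pm

Merge the first list: 9:45 am–10:00 am, 11:45 am–1:00 pm.
9:45 am–10:00 am meets the second set on 9:45 am–10:00 am.
11:45 am–1:00 pm meets the second set on 11:45 am–12:30 pm.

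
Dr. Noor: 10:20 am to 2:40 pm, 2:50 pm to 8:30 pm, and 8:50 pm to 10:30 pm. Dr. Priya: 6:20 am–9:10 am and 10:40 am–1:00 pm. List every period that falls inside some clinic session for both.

10:20 am-2:40 pm overlaps B on 10:40 am-1:00 pm.
2:50 pm-8:30 pm falls entirely outside B.
8:50 pm-10:30 pm falls entirely outside B.

10:40 am-1:00 pm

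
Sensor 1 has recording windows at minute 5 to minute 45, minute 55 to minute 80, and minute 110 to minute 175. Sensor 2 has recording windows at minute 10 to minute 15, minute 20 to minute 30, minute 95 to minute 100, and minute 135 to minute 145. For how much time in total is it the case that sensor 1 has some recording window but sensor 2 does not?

105 minutes

A \ B = minute 5 to minute 10, minute 15 to minute 20, minute 30 to minute 45, minute 55 to minute 80, minute 110 to minute 135, minute 145 to minute 175.
Total: 5 minutes + 5 minutes + 15 minutes + 25 minutes + 25 minutes + 30 minutes = 105 minutes.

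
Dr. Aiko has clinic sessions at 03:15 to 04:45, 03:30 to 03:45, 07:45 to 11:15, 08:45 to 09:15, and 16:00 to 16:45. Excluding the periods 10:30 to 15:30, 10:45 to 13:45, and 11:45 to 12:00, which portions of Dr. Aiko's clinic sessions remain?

03:15–04:45, 07:45–10:30, 16:00–16:45

Merge the first list: 03:15–04:45, 07:45–11:15, 16:00–16:45.
Merge the second list: 10:30–15:30.
03:15–04:45: nothing removed.
07:45–11:15 \ B = 07:45–10:30.
16:00–16:45: nothing removed.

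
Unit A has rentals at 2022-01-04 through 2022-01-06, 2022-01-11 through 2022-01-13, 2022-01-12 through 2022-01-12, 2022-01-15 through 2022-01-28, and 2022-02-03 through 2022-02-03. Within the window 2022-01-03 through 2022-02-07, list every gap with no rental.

2022-01-03 through 2022-01-03, 2022-01-07 through 2022-01-10, 2022-01-14 through 2022-01-14, 2022-01-29 through 2022-02-02, 2022-02-04 through 2022-02-07

Covered (merged): 2022-01-04 through 2022-01-06, 2022-01-11 through 2022-01-13, 2022-01-15 through 2022-01-28, 2022-02-03 through 2022-02-03.
Complement within 2022-01-03 through 2022-02-07: 2022-01-03 through 2022-01-03, 2022-01-07 through 2022-01-10, 2022-01-14 through 2022-01-14, 2022-01-29 through 2022-02-02, 2022-02-04 through 2022-02-07.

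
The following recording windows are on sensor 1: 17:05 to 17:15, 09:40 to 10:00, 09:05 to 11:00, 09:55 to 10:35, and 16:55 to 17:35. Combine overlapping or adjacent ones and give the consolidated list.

Sort by start: 09:05–11:00, 09:40–10:00, 09:55–10:35, 16:55–17:35, 17:05–17:15.
09:40–10:00 overlaps/touches 09:05–11:00 → extend to 09:05–11:00.
09:55–10:35 overlaps/touches 09:05–11:00 → extend to 09:05–11:00.
16:55–17:35 is disjoint → start new block.
17:05–17:15 overlaps/touches 16:55–17:35 → extend to 16:55–17:35.

09:05–11:00, 16:55–17:35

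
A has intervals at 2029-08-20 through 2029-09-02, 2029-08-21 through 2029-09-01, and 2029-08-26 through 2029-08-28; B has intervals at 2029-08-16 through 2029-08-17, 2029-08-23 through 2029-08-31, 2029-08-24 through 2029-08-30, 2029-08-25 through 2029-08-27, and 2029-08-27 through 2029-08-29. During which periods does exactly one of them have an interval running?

Merge the first list: 2029-08-20 through 2029-09-02.
Merge the second list: 2029-08-16 through 2029-08-17, 2029-08-23 through 2029-08-31.
A \ B = 2029-08-20 through 2029-08-22, 2029-09-01 through 2029-09-02.
B \ A = 2029-08-16 through 2029-08-17.
Union of the two gives the symmetric difference.

2029-08-16 through 2029-08-17, 2029-08-20 through 2029-08-22, 2029-09-01 through 2029-09-02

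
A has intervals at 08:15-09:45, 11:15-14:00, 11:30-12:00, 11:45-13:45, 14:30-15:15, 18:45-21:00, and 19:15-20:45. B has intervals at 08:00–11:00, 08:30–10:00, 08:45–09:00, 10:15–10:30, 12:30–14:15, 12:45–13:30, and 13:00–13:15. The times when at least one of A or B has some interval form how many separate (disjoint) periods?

First set merges to 08:15-09:45, 11:15-14:00, 14:30-15:15, 18:45-21:00.
Second set merges to 08:00-11:00, 12:30-14:15.
A ∪ B = 08:00-11:00, 11:15-14:15, 14:30-15:15, 18:45-21:00.
That is 4 disjoint pieces.

4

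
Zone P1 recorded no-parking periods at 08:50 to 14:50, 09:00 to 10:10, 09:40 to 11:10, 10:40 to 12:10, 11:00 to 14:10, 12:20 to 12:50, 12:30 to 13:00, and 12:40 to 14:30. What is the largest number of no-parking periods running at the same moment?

5

Sweep endpoints in order; track running count of active intervals.
Peak of 5 reached at 12:40.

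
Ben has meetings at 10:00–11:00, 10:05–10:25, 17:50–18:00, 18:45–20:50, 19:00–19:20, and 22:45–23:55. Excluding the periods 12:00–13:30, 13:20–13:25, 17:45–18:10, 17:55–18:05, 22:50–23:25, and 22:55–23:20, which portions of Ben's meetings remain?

A, merged: 10:00–11:00, 17:50–18:00, 18:45–20:50, 22:45–23:55.
B, merged: 12:00–13:30, 17:45–18:10, 22:50–23:25.
10:00–11:00: nothing removed.
17:50–18:00: entirely removed.
18:45–20:50: nothing removed.
22:45–23:55 \ B = 22:45–22:50, 23:25–23:55.

10:00–11:00, 18:45–20:50, 22:45–22:50, 23:25–23:55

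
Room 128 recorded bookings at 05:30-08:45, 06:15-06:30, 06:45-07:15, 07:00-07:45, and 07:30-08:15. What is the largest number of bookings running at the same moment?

Sweep endpoints in order; track running count of active intervals.
Peak of 3 reached at 07:00.

3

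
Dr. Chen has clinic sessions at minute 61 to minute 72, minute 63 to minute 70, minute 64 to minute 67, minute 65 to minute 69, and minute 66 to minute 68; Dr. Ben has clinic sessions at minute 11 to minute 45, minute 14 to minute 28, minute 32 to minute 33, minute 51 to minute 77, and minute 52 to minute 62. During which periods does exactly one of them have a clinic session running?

minute 11 to minute 45, minute 51 to minute 61, minute 72 to minute 77

First set merges to minute 61 to minute 72.
Second set merges to minute 11 to minute 45, minute 51 to minute 77.
Only in the first: none.
Only in the second: minute 11 to minute 45, minute 51 to minute 61, minute 72 to minute 77.
Together these are the periods covered by exactly one.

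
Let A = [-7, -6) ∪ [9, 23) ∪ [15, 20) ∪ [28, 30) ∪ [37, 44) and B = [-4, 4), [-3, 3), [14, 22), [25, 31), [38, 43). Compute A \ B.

[-7, -6) ∪ [9, 14) ∪ [22, 23) ∪ [37, 38) ∪ [43, 44)

Merge the first list: [-7, -6), [9, 23), [28, 30), [37, 44).
Merge the second list: [-4, 4), [14, 22), [25, 31), [38, 43).
[-7, -6) is untouched.
[9, 23) with B removed leaves [9, 14), [22, 23).
[28, 30) lies entirely inside B → drops out.
[37, 44) with B removed leaves [37, 38), [43, 44).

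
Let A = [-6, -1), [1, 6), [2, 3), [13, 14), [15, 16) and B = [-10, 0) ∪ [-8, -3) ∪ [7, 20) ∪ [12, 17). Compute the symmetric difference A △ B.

Merge the first list: [-6, -1), [1, 6), [13, 14), [15, 16).
Merge the second list: [-10, 0), [7, 20).
A \ B = [1, 6).
B \ A = [-10, -6), [-1, 0), [7, 13), [14, 15), [16, 20).
Union of the two gives the symmetric difference.

[-10, -6) ∪ [-1, 0) ∪ [1, 6) ∪ [7, 13) ∪ [14, 15) ∪ [16, 20)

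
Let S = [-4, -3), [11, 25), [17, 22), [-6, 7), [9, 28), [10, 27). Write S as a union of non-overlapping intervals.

[-6, 7) ∪ [9, 28)

Sort by start: [-6, 7), [-4, -3), [9, 28), [10, 27), [11, 25), [17, 22).
[-4, -3) overlaps/touches [-6, 7) → extend to [-6, 7).
[9, 28) is disjoint → start new block.
[10, 27) overlaps/touches [9, 28) → extend to [9, 28).
[11, 25) overlaps/touches [9, 28) → extend to [9, 28).
[17, 22) overlaps/touches [9, 28) → extend to [9, 28).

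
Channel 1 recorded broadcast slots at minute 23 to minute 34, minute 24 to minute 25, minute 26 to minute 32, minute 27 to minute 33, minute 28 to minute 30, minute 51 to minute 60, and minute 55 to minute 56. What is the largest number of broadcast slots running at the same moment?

4

Walk the sorted start/end points keeping a running depth.
The depth first hits 4 at minute 28.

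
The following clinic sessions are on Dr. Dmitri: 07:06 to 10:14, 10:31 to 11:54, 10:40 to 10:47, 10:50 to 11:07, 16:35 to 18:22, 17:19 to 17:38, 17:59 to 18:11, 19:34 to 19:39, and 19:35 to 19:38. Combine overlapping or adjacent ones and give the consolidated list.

07:06-10:14, 10:31-11:54, 16:35-18:22, 19:34-19:39

10:31-11:54 is disjoint → start new block.
10:40-10:47 overlaps/touches 10:31-11:54 → extend to 10:31-11:54.
10:50-11:07 overlaps/touches 10:31-11:54 → extend to 10:31-11:54.
16:35-18:22 is disjoint → start new block.
17:19-17:38 overlaps/touches 16:35-18:22 → extend to 16:35-18:22.
17:59-18:11 overlaps/touches 16:35-18:22 → extend to 16:35-18:22.
19:34-19:39 is disjoint → start new block.
19:35-19:38 overlaps/touches 19:34-19:39 → extend to 19:34-19:39.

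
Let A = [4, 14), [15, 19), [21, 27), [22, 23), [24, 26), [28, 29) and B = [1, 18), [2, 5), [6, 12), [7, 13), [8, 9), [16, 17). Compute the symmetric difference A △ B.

[1, 4) ∪ [14, 15) ∪ [18, 19) ∪ [21, 27) ∪ [28, 29)

A, merged: [4, 14), [15, 19), [21, 27), [28, 29).
B, merged: [1, 18).
A \ B = [18, 19), [21, 27), [28, 29).
B \ A = [1, 4), [14, 15).
Union of the two gives the symmetric difference.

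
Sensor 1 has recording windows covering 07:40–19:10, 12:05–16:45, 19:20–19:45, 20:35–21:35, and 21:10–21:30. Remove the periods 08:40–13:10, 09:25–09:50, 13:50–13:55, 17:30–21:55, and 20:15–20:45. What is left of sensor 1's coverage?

07:40-08:40, 13:10-13:50, 13:55-17:30

Merge the first list: 07:40-19:10, 19:20-19:45, 20:35-21:35.
Merge the second list: 08:40-13:10, 13:50-13:55, 17:30-21:55.
07:40-19:10 with B removed leaves 07:40-08:40, 13:10-13:50, 13:55-17:30.
19:20-19:45 lies entirely inside B → drops out.
20:35-21:35 lies entirely inside B → drops out.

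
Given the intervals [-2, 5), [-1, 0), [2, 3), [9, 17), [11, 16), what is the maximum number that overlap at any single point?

Sweep endpoints in order; track running count of active intervals.
Peak of 2 reached at -1.

2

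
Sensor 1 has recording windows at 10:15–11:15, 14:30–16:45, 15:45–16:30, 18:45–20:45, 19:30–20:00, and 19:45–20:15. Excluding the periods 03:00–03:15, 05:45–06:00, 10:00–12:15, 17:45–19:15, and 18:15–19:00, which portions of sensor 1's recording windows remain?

Merge the first list: 10:15–11:15, 14:30–16:45, 18:45–20:45.
Merge the second list: 03:00–03:15, 05:45–06:00, 10:00–12:15, 17:45–19:15.
10:15–11:15 lies entirely inside B → drops out.
14:30–16:45 is untouched.
18:45–20:45 with B removed leaves 19:15–20:45.

14:30–16:45, 19:15–20:45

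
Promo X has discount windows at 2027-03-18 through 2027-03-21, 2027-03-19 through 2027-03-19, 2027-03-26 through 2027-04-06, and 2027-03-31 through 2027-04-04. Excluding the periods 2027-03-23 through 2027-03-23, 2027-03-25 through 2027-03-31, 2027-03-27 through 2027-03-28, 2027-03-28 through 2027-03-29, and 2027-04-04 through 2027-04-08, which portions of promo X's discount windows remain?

2027-03-18 through 2027-03-21, 2027-04-01 through 2027-04-03

First set merges to 2027-03-18 through 2027-03-21, 2027-03-26 through 2027-04-06.
Second set merges to 2027-03-23 through 2027-03-23, 2027-03-25 through 2027-03-31, 2027-04-04 through 2027-04-08.
2027-03-18 through 2027-03-21 is untouched.
2027-03-26 through 2027-04-06 with B removed leaves 2027-04-01 through 2027-04-03.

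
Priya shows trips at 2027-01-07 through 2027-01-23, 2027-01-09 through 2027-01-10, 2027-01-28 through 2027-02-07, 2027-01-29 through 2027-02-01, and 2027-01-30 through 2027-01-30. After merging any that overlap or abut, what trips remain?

2027-01-09 through 2027-01-10 overlaps/touches 2027-01-07 through 2027-01-23 → extend to 2027-01-07 through 2027-01-23.
2027-01-28 through 2027-02-07 is disjoint → start new block.
2027-01-29 through 2027-02-01 overlaps/touches 2027-01-28 through 2027-02-07 → extend to 2027-01-28 through 2027-02-07.
2027-01-30 through 2027-01-30 overlaps/touches 2027-01-28 through 2027-02-07 → extend to 2027-01-28 through 2027-02-07.

2027-01-07 through 2027-01-23, 2027-01-28 through 2027-02-07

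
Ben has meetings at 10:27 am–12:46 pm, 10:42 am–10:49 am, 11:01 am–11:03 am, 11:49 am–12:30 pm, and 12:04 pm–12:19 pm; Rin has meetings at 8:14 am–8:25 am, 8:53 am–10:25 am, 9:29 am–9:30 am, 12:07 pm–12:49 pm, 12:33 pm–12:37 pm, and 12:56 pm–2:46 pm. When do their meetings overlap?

12:07 pm–12:46 pm

A, merged: 10:27 am–12:46 pm.
B, merged: 8:14 am–8:25 am, 8:53 am–10:25 am, 12:07 pm–12:49 pm, 12:56 pm–2:46 pm.
10:27 am–12:46 pm ∩ B → 12:07 pm–12:46 pm.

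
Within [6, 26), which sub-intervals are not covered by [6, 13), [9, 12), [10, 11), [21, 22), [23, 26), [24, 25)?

[13, 21) ∪ [22, 23)

Covered (merged): [6, 13), [21, 22), [23, 26).
Gaps within [6, 26): [13, 21), [22, 23).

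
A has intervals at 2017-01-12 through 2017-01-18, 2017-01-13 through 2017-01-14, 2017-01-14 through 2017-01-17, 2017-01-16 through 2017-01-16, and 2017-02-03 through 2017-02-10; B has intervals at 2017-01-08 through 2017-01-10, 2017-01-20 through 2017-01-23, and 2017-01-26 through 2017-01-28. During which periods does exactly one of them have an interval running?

2017-01-08 through 2017-01-10, 2017-01-12 through 2017-01-18, 2017-01-20 through 2017-01-23, 2017-01-26 through 2017-01-28, 2017-02-03 through 2017-02-10

Merge the first list: 2017-01-12 through 2017-01-18, 2017-02-03 through 2017-02-10.
A but not B: 2017-01-12 through 2017-01-18, 2017-02-03 through 2017-02-10.
B but not A: 2017-01-08 through 2017-01-10, 2017-01-20 through 2017-01-23, 2017-01-26 through 2017-01-28.
Combining gives A △ B.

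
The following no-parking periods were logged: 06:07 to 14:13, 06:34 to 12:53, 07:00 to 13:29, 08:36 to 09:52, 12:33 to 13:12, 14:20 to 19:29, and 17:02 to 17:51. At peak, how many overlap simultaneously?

Walk the sorted start/end points keeping a running depth.
The depth first hits 4 at 08:36.

4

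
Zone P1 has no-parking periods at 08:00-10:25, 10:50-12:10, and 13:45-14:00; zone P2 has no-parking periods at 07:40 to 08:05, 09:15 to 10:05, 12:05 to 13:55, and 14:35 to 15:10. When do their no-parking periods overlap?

08:00–08:05, 09:15–10:05, 12:05–12:10, 13:45–13:55

08:00–10:25 ∩ B → 08:00–08:05, 09:15–10:05.
10:50–12:10 ∩ B → 12:05–12:10.
13:45–14:00 ∩ B → 13:45–13:55.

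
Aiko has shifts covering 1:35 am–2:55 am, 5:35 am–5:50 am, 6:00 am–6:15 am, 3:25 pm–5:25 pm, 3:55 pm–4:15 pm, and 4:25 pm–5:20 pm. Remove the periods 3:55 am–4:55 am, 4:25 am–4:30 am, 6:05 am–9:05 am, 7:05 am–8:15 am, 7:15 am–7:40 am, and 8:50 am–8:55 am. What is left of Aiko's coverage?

First set merges to 1:35 am-2:55 am, 5:35 am-5:50 am, 6:00 am-6:15 am, 3:25 pm-5:25 pm.
Second set merges to 3:55 am-4:55 am, 6:05 am-9:05 am.
1:35 am-2:55 am: nothing removed.
5:35 am-5:50 am: nothing removed.
6:00 am-6:15 am \ B = 6:00 am-6:05 am.
3:25 pm-5:25 pm: nothing removed.

1:35 am-2:55 am, 5:35 am-5:50 am, 6:00 am-6:05 am, 3:25 pm-5:25 pm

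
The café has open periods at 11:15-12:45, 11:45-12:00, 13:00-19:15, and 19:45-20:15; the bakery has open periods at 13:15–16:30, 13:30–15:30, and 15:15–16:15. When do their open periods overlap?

First set merges to 11:15-12:45, 13:00-19:15, 19:45-20:15.
Second set merges to 13:15-16:30.
11:15-12:45: no overlap with the second set.
13:00-19:15 meets the second set on 13:15-16:30.
19:45-20:15: no overlap with the second set.

13:15-16:30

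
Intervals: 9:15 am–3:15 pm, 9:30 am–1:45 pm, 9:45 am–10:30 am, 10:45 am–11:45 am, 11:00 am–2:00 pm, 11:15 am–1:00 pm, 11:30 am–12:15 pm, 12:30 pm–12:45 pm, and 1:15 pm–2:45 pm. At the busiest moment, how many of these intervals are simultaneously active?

Walk the sorted start/end points keeping a running depth.
The depth first hits 6 at 11:30 am.

6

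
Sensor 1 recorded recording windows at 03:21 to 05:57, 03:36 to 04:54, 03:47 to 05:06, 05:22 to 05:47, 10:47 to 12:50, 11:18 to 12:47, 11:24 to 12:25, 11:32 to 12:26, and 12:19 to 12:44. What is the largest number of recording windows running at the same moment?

At 12:19, 5 of the intervals are simultaneously active.
No point has more.

5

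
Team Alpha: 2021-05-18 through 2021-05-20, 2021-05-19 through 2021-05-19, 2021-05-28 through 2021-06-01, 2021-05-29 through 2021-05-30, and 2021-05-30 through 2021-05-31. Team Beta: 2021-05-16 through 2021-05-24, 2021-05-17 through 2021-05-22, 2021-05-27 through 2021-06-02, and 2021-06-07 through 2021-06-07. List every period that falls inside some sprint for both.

2021-05-18 through 2021-05-20, 2021-05-28 through 2021-06-01

A, merged: 2021-05-18 through 2021-05-20, 2021-05-28 through 2021-06-01.
B, merged: 2021-05-16 through 2021-05-24, 2021-05-27 through 2021-06-02, 2021-06-07 through 2021-06-07.
2021-05-18 through 2021-05-20 meets the second set on 2021-05-18 through 2021-05-20.
2021-05-28 through 2021-06-01 meets the second set on 2021-05-28 through 2021-06-01.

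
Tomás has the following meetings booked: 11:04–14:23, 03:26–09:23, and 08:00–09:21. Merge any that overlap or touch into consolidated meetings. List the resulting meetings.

Sort by start: 03:26–09:23, 08:00–09:21, 11:04–14:23.
08:00–09:21 overlaps/touches 03:26–09:23 → extend to 03:26–09:23.
11:04–14:23 is disjoint → start new block.

03:26–09:23, 11:04–14:23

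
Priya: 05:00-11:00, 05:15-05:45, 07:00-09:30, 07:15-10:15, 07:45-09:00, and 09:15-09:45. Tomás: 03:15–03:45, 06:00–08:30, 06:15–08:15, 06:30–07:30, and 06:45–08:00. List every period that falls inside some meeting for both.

Merge the first list: 05:00–11:00.
Merge the second list: 03:15–03:45, 06:00–08:30.
05:00–11:00 meets the second set on 06:00–08:30.

06:00–08:30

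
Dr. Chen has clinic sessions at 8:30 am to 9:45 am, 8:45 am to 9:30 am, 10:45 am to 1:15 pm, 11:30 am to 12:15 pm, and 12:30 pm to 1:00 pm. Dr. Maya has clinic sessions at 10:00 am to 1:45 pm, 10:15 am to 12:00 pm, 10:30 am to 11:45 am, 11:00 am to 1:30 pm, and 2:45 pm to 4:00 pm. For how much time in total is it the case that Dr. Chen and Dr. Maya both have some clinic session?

A, merged: 8:30 am–9:45 am, 10:45 am–1:15 pm.
B, merged: 10:00 am–1:45 pm, 2:45 pm–4:00 pm.
A ∩ B = 10:45 am–1:15 pm.
Total: 2 h 30 min.

2 h 30 min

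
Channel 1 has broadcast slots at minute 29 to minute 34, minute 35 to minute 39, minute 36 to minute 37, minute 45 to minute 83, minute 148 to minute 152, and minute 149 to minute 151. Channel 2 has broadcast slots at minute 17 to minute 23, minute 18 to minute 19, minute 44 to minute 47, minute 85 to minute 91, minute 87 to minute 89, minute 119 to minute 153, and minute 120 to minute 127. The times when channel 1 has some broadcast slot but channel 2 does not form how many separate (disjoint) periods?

3

Merge the first list: minute 29 to minute 34, minute 35 to minute 39, minute 45 to minute 83, minute 148 to minute 152.
Merge the second list: minute 17 to minute 23, minute 44 to minute 47, minute 85 to minute 91, minute 119 to minute 153.
A \ B = minute 29 to minute 34, minute 35 to minute 39, minute 47 to minute 83.
That is 3 disjoint pieces.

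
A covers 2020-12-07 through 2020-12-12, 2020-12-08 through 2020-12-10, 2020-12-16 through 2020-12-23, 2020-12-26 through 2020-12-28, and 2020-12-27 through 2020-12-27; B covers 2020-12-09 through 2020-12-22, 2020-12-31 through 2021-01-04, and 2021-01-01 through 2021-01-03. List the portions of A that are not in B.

2020-12-07 through 2020-12-08, 2020-12-23 through 2020-12-23, 2020-12-26 through 2020-12-28

First set merges to 2020-12-07 through 2020-12-12, 2020-12-16 through 2020-12-23, 2020-12-26 through 2020-12-28.
Second set merges to 2020-12-09 through 2020-12-22, 2020-12-31 through 2021-01-04.
2020-12-07 through 2020-12-12 with B removed leaves 2020-12-07 through 2020-12-08.
2020-12-16 through 2020-12-23 with B removed leaves 2020-12-23 through 2020-12-23.
2020-12-26 through 2020-12-28 is untouched.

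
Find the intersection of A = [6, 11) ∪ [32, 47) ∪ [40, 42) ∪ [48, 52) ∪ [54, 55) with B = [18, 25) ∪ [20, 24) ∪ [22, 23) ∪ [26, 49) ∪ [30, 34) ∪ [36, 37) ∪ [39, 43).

[32, 47) ∪ [48, 49)

Merge the first list: [6, 11), [32, 47), [48, 52), [54, 55).
Merge the second list: [18, 25), [26, 49).
[6, 11): no overlap with the second set.
[32, 47) meets the second set on [32, 47).
[48, 52) meets the second set on [48, 49).
[54, 55): no overlap with the second set.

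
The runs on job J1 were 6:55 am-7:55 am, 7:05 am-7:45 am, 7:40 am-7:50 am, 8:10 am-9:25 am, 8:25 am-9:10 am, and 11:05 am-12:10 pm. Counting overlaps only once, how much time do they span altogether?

3 h 20 min

Merged: 6:55 am–7:55 am, 8:10 am–9:25 am, 11:05 am–12:10 pm.
Lengths: 1 h + 1 h 15 min + 1 h 5 min = 3 h 20 min.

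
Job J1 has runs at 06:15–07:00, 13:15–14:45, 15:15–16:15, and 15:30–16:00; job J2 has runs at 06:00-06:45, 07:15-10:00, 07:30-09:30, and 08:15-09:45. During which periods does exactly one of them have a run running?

Merge the first list: 06:15-07:00, 13:15-14:45, 15:15-16:15.
Merge the second list: 06:00-06:45, 07:15-10:00.
A \ B = 06:45-07:00, 13:15-14:45, 15:15-16:15.
B \ A = 06:00-06:15, 07:15-10:00.
Union of the two gives the symmetric difference.

06:00-06:15, 06:45-07:00, 07:15-10:00, 13:15-14:45, 15:15-16:15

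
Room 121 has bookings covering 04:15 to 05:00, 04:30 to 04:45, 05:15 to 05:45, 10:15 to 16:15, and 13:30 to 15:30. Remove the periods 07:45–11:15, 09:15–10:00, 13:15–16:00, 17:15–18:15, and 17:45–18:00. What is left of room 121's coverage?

First set merges to 04:15–05:00, 05:15–05:45, 10:15–16:15.
Second set merges to 07:45–11:15, 13:15–16:00, 17:15–18:15.
04:15–05:00: nothing removed.
05:15–05:45: nothing removed.
10:15–16:15 \ B = 11:15–13:15, 16:00–16:15.

04:15–05:00, 05:15–05:45, 11:15–13:15, 16:00–16:15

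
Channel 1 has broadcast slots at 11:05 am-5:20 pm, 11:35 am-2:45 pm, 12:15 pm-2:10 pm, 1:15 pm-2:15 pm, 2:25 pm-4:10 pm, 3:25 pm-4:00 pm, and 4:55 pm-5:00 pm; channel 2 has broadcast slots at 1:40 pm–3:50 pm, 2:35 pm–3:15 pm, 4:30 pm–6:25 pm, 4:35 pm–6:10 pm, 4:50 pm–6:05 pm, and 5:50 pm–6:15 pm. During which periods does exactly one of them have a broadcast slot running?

11:05 am-1:40 pm, 3:50 pm-4:30 pm, 5:20 pm-6:25 pm

Merge the first list: 11:05 am-5:20 pm.
Merge the second list: 1:40 pm-3:50 pm, 4:30 pm-6:25 pm.
A but not B: 11:05 am-1:40 pm, 3:50 pm-4:30 pm.
B but not A: 5:20 pm-6:25 pm.
Combining gives A △ B.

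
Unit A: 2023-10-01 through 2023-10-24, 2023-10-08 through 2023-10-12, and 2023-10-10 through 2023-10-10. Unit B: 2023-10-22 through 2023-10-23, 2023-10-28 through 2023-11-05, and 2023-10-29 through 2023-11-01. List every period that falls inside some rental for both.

First set merges to 2023-10-01 through 2023-10-24.
Second set merges to 2023-10-22 through 2023-10-23, 2023-10-28 through 2023-11-05.
2023-10-01 through 2023-10-24 meets the second set on 2023-10-22 through 2023-10-23.

2023-10-22 through 2023-10-23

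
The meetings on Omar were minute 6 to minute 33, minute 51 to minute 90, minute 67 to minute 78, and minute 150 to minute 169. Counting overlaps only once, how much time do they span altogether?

85 minutes

Merged: minute 6 to minute 33, minute 51 to minute 90, minute 150 to minute 169.
Lengths: 27 minutes + 39 minutes + 19 minutes = 85 minutes.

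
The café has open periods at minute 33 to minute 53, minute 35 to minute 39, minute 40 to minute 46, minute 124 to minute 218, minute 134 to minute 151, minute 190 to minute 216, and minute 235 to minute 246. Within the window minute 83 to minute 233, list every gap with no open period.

minute 83 to minute 124, minute 218 to minute 233

The merged coverage is minute 33 to minute 53, minute 124 to minute 218, minute 235 to minute 246.
Gaps within minute 83 to minute 233: minute 83 to minute 124, minute 218 to minute 233.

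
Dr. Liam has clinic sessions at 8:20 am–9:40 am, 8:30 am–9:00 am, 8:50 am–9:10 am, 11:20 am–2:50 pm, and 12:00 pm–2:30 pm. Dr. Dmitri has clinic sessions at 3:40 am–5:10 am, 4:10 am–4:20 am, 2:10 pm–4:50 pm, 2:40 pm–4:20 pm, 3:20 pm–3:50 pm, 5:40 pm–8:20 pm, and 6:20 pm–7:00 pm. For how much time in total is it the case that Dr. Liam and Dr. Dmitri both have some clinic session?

Merge the first list: 8:20 am-9:40 am, 11:20 am-2:50 pm.
Merge the second list: 3:40 am-5:10 am, 2:10 pm-4:50 pm, 5:40 pm-8:20 pm.
A ∩ B = 2:10 pm-2:50 pm.
Total: 40 min.

40 min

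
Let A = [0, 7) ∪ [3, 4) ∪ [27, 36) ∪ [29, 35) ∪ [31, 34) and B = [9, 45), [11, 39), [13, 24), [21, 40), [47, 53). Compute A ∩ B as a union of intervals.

[27, 36)

First set merges to [0, 7), [27, 36).
Second set merges to [9, 45), [47, 53).
[0, 7) meets no B interval.
[27, 36) ∩ B → [27, 36).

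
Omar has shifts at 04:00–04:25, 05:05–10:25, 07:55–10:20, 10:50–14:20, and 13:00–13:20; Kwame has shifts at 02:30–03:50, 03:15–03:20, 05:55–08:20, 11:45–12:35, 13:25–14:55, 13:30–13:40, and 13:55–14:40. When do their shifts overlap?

Merge the first list: 04:00–04:25, 05:05–10:25, 10:50–14:20.
Merge the second list: 02:30–03:50, 05:55–08:20, 11:45–12:35, 13:25–14:55.
04:00–04:25 meets no B interval.
05:05–10:25 ∩ B → 05:55–08:20.
10:50–14:20 ∩ B → 11:45–12:35, 13:25–14:20.

05:55–08:20, 11:45–12:35, 13:25–14:20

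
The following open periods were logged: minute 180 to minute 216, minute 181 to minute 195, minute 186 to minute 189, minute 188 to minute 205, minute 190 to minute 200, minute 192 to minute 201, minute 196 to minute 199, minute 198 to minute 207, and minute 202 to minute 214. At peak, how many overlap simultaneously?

6

Walk the sorted start/end points keeping a running depth.
The depth first hits 6 at minute 198.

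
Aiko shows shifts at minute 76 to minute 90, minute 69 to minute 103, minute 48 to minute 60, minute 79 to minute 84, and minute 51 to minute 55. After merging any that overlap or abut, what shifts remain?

Sort by start: minute 48 to minute 60, minute 51 to minute 55, minute 69 to minute 103, minute 76 to minute 90, minute 79 to minute 84.
minute 51 to minute 55 overlaps/touches minute 48 to minute 60 → extend to minute 48 to minute 60.
minute 69 to minute 103 is disjoint → start new block.
minute 76 to minute 90 overlaps/touches minute 69 to minute 103 → extend to minute 69 to minute 103.
minute 79 to minute 84 overlaps/touches minute 69 to minute 103 → extend to minute 69 to minute 103.

minute 48 to minute 60, minute 69 to minute 103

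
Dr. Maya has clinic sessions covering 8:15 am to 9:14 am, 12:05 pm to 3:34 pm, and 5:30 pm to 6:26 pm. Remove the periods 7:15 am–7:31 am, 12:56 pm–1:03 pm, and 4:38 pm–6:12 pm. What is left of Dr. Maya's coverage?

8:15 am–9:14 am: nothing removed.
12:05 pm–3:34 pm \ B = 12:05 pm–12:56 pm, 1:03 pm–3:34 pm.
5:30 pm–6:26 pm \ B = 6:12 pm–6:26 pm.

8:15 am–9:14 am, 12:05 pm–12:56 pm, 1:03 pm–3:34 pm, 6:12 pm–6:26 pm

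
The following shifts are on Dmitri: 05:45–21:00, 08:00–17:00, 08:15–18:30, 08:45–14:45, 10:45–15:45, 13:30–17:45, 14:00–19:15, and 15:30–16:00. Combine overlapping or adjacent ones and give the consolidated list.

08:00–17:00 overlaps/touches 05:45–21:00 → extend to 05:45–21:00.
08:15–18:30 overlaps/touches 05:45–21:00 → extend to 05:45–21:00.
08:45–14:45 overlaps/touches 05:45–21:00 → extend to 05:45–21:00.
10:45–15:45 overlaps/touches 05:45–21:00 → extend to 05:45–21:00.
13:30–17:45 overlaps/touches 05:45–21:00 → extend to 05:45–21:00.
14:00–19:15 overlaps/touches 05:45–21:00 → extend to 05:45–21:00.
15:30–16:00 overlaps/touches 05:45–21:00 → extend to 05:45–21:00.

05:45–21:00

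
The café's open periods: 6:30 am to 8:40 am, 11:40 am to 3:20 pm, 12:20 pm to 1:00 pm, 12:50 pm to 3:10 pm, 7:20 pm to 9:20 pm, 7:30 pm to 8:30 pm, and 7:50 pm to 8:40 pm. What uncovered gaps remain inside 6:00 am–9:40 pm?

The merged coverage is 6:30 am–8:40 am, 11:40 am–3:20 pm, 7:20 pm–9:20 pm.
Uncovered inside 6:00 am–9:40 pm: 6:00 am–6:30 am, 8:40 am–11:40 am, 3:20 pm–7:20 pm, 9:20 pm–9:40 pm.

6:00 am–6:30 am, 8:40 am–11:40 am, 3:20 pm–7:20 pm, 9:20 pm–9:40 pm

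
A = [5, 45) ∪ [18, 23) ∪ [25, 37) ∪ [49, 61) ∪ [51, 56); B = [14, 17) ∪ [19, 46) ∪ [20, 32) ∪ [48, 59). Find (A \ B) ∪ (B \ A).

[5, 14) ∪ [17, 19) ∪ [45, 46) ∪ [48, 49) ∪ [59, 61)

Merge the first list: [5, 45), [49, 61).
Merge the second list: [14, 17), [19, 46), [48, 59).
A \ B = [5, 14), [17, 19), [59, 61).
B \ A = [45, 46), [48, 49).
Union of the two gives the symmetric difference.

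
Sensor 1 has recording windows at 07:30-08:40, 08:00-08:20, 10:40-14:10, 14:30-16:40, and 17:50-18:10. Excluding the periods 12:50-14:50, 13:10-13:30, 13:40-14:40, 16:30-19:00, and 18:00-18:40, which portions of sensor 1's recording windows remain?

07:30-08:40, 10:40-12:50, 14:50-16:30

Merge the first list: 07:30-08:40, 10:40-14:10, 14:30-16:40, 17:50-18:10.
Merge the second list: 12:50-14:50, 16:30-19:00.
07:30-08:40: nothing removed.
10:40-14:10 \ B = 10:40-12:50.
14:30-16:40 \ B = 14:50-16:30.
17:50-18:10: entirely removed.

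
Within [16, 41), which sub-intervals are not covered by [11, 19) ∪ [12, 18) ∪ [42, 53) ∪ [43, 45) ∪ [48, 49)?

[19, 41)

After merging, the occupied span is [11, 19), [42, 53).
Gaps within [16, 41): [19, 41).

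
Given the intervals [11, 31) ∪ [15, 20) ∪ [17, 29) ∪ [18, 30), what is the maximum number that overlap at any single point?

Walk the sorted start/end points keeping a running depth.
The depth first hits 4 at 18.

4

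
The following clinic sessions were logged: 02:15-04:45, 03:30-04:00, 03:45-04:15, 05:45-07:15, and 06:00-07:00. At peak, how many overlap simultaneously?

3

Sweep endpoints in order; track running count of active intervals.
Peak of 3 reached at 03:45.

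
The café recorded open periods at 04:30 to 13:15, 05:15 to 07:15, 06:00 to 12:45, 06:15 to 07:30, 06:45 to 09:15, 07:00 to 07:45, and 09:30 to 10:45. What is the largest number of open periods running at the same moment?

Sweep endpoints in order; track running count of active intervals.
Peak of 6 reached at 07:00.

6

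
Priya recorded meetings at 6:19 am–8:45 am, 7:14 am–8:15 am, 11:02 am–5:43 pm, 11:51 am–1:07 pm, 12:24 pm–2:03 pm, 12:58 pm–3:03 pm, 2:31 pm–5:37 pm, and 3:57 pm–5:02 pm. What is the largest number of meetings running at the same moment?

Sweep endpoints in order; track running count of active intervals.
Peak of 4 reached at 12:58 pm.

4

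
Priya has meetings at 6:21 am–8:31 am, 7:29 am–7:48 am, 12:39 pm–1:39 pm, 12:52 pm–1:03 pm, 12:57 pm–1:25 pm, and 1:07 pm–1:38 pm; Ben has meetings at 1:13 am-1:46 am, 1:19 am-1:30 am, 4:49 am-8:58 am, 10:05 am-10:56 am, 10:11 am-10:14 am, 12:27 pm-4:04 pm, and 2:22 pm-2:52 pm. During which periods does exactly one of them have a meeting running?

1:13 am–1:46 am, 4:49 am–6:21 am, 8:31 am–8:58 am, 10:05 am–10:56 am, 12:27 pm–12:39 pm, 1:39 pm–4:04 pm

Merge the first list: 6:21 am–8:31 am, 12:39 pm–1:39 pm.
Merge the second list: 1:13 am–1:46 am, 4:49 am–8:58 am, 10:05 am–10:56 am, 12:27 pm–4:04 pm.
A \ B = none.
B \ A = 1:13 am–1:46 am, 4:49 am–6:21 am, 8:31 am–8:58 am, 10:05 am–10:56 am, 12:27 pm–12:39 pm, 1:39 pm–4:04 pm.
Union of the two gives the symmetric difference.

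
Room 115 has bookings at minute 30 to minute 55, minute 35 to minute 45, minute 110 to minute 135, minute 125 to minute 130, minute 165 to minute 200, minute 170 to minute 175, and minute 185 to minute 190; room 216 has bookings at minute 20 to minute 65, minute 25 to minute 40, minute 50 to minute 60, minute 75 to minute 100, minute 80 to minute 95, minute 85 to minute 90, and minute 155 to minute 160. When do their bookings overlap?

First set merges to minute 30 to minute 55, minute 110 to minute 135, minute 165 to minute 200.
Second set merges to minute 20 to minute 65, minute 75 to minute 100, minute 155 to minute 160.
minute 30 to minute 55 meets the second set on minute 30 to minute 55.
minute 110 to minute 135: no overlap with the second set.
minute 165 to minute 200: no overlap with the second set.

minute 30 to minute 55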